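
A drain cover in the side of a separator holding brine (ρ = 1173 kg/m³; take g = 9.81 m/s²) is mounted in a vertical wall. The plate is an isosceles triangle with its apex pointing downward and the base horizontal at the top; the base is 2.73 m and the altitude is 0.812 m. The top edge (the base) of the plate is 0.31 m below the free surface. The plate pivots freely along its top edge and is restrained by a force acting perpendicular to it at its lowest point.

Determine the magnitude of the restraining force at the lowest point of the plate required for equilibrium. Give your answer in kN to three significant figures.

P ≈ 3.04 kN

γ = ρg = 1173 × 9.81 / 1000 = 11.50713 kN/m³.
With the apex down, the centroid sits h/3 = 0.812/3 = 0.270667 m below the base (the top edge), so the centroid depth is h_c = 0.31 + 0.270667 = 0.580667 m.
A = ½ × 2.73 × 0.812 = 1.10838 m².
Resultant F = γ·h_c·A = 11.50713 × 0.580667 × 1.10838 = 7.40599 kN.
I_c = b·h³/36 = 2.73 × 0.812³/36 = 0.0406002 m⁴.
Centre of pressure: y_p = y_c + I_c/(y_c·A) = 0.580667 + 0.0406002/(0.580667 × 1.10838) = 0.580667 + 0.063083 = 0.64375 m along the plane.
The resultant acts 0.270667 + 0.063083 = 0.33375 m (along the plate) below the hinge at the top edge, so the moment about the hinge is M = F × 0.33375 = 7.40599 × 0.33375 = 2.47175 kN·m.
A normal force at the bottom, 0.812 m from the hinge, must supply this moment: P = 2.47175/0.812 = 3.04403 kN.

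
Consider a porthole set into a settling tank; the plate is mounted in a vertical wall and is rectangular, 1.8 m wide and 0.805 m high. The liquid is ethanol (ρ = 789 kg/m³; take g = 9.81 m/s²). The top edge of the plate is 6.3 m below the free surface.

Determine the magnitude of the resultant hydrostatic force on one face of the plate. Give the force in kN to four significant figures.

γ = ρg = 789 × 9.81 / 1000 = 7.74009 kN/m³.
The centroid lies 0.805/2 = 0.4025 m below the top edge, so the centroid depth is h_c = 6.3 + 0.4025 = 6.7025 m.
A = 1.8 × 0.805 = 1.449 m².
Resultant F = γ·h_c·A = 7.74009 × 6.7025 × 1.449 = 75.1712 kN.

F ≈ 75.17 kN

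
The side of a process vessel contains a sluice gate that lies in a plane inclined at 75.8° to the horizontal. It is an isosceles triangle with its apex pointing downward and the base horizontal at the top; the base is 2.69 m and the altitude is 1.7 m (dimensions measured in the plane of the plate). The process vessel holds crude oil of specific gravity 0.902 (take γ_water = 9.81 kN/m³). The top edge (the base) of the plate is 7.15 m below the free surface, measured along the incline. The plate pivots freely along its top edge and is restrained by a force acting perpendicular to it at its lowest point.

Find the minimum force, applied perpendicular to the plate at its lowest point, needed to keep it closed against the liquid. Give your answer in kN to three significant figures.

γ = 0.902 × 9.81 = 8.84862 kN/m³.
Let θ = 75.8° be the plate's angle to the horizontal; measure y along the incline from where the plane meets the free surface. Vertical depth h = y·sinθ with sinθ = 0.969445.
With the apex down, the centroid sits h/3 = 1.7/3 = 0.566667 m below the base (the top edge), so y_c = 7.15 + 0.566667 = 7.71667 m and h_c = 7.71667 × 0.969445 = 7.48089 m.
A = ½ × 2.69 × 1.7 = 2.2865 m².
Resultant F = γ·h_c·A = 8.84862 × 7.48089 × 2.2865 = 151.356 kN.
I_c = b·h³/36 = 2.69 × 1.7³/36 = 0.36711 m⁴.
Centre of pressure: y_p = y_c + I_c/(y_c·A) = 7.71667 + 0.36711/(7.71667 × 2.2865) = 7.71667 + 0.0208063 = 7.73748 m along the plane.
The resultant acts 0.566667 + 0.0208063 = 0.587473 m (along the plate) below the hinge at the top edge, so the moment about the hinge is M = F × 0.587473 = 151.356 × 0.587473 = 88.9176 kN·m.
A normal force at the bottom, 1.7 m from the hinge, must supply this moment: P = 88.9176/1.7 = 52.3045 kN.

P ≈ 52.3 kN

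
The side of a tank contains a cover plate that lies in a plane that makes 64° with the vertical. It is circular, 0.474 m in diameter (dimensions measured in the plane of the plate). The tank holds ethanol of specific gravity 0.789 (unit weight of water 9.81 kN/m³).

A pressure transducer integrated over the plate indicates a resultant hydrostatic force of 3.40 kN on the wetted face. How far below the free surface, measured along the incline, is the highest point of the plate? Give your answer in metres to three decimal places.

y_top ≈ 5.442 m

γ = 0.789 × 9.81 = 7.74009 kN/m³.
A = π(0.237)² = 0.17646 m².
From F = γ·h_c·A, the centroid depth is h_c = 3.40/(7.74009 × 0.17646) = 2.48935 m.
The plate makes 64° with the vertical, i.e. θ = 90° − 64° = 26° to the horizontal. Measuring y along the incline from the free-surface line, vertical depth h = y·sinθ with sinθ = 0.438371.
Along the incline, y_c = h_c/sinθ = 2.48935/0.438371 = 5.67864 m.
The centroid is at the centre, 0.237 m below the top of the plate, so the highest point sits at y_top = 5.67864 − 0.237 = 5.44164 m along the incline.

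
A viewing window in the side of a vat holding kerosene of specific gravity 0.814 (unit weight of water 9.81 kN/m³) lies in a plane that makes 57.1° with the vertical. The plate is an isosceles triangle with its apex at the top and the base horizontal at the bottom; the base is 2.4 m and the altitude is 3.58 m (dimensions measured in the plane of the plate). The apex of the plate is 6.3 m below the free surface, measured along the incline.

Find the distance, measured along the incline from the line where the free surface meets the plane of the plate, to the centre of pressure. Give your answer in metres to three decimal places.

γ = 0.814 × 9.81 = 7.98534 kN/m³.
The plate makes 57.1° with the vertical, i.e. θ = 90° − 57.1° = 32.9° to the horizontal. Measuring y along the incline from the free-surface line, vertical depth h = y·sinθ with sinθ = 0.543174.
With the apex up, the centroid sits 2h/3 = 2 × 3.58/3 = 2.38667 m below the apex, so y_c = 6.3 + 2.38667 = 8.68667 m and h_c = 8.68667 × 0.543174 = 4.71837 m.
A = ½ × 2.4 × 3.58 = 4.296 m².
Resultant F = γ·h_c·A = 7.98534 × 4.71837 × 4.296 = 161.864 kN.
I_c = b·h³/36 = 2.4 × 3.58³/36 = 3.05885 m⁴.
Centre of pressure: y_p = y_c + I_c/(y_c·A) = 8.68667 + 3.05885/(8.68667 × 4.296) = 8.68667 + 0.0819673 = 8.76864 m along the plane.

y_p = 8.769 m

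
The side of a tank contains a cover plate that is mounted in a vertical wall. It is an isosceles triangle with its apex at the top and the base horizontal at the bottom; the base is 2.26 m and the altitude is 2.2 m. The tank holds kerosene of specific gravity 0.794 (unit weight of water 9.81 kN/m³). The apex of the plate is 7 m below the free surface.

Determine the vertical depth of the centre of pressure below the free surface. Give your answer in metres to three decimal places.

γ = 0.794 × 9.81 = 7.78914 kN/m³.
With the apex up, the centroid sits 2h/3 = 2 × 2.2/3 = 1.46667 m below the apex, so the centroid depth is h_c = 7 + 1.46667 = 8.46667 m.
A = ½ × 2.26 × 2.2 = 2.486 m².
Resultant F = γ·h_c·A = 7.78914 × 8.46667 × 2.486 = 163.947 kN.
I_c = b·h³/36 = 2.26 × 2.2³/36 = 0.668458 m⁴.
Centre of pressure: y_p = y_c + I_c/(y_c·A) = 8.46667 + 0.668458/(8.46667 × 2.486) = 8.46667 + 0.0317585 = 8.49843 m along the plane.

h_p = 8.498 m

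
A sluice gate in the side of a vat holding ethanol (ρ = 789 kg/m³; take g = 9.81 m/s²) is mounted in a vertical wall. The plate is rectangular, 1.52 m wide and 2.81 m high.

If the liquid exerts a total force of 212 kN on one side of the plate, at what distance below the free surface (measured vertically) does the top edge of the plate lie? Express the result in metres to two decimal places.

γ = ρg = 789 × 9.81 / 1000 = 7.74009 kN/m³.
A = 1.52 × 2.81 = 4.2712 m².
From F = γ·h_c·A, the centroid depth is h_c = 212/(7.74009 × 4.2712) = 6.41269 m.
The centroid lies 2.81/2 = 1.405 m below the top edge, so the top edge sits at h_top = 6.41269 − 1.405 = 5.00769 m below the surface.

d_top ≈ 5.01 m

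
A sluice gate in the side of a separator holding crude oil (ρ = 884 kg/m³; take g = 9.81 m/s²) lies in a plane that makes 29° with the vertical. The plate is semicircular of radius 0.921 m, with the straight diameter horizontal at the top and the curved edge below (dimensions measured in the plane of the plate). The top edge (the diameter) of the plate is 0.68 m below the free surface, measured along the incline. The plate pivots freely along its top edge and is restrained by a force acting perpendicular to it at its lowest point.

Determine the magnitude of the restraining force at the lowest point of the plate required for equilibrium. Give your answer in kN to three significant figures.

P ≈ 5.24 kN

γ = ρg = 884 × 9.81 / 1000 = 8.67204 kN/m³.
The plate makes 29° with the vertical, i.e. θ = 90° − 29° = 61° to the horizontal. Measuring y along the incline from the free-surface line, vertical depth h = y·sinθ with sinθ = 0.874620.
The centroid of a semicircle lies 4r/(3π) = 0.390885 m from the diameter, here below the top edge, so y_c = 0.68 + 0.390885 = 1.07089 m and h_c = 1.07089 × 0.874620 = 0.936622 m.
A = πr²/2 = π × 0.921²/2 = 1.33241 m².
Resultant F = γ·h_c·A = 8.67204 × 0.936622 × 1.33241 = 10.8224 kN.
I_c = (π/8 − 8/(9π))·r⁴ = 0.109757 × 0.921⁴ = 0.0789716 m⁴.
Centre of pressure: y_p = y_c + I_c/(y_c·A) = 1.07089 + 0.0789716/(1.07089 × 1.33241) = 1.07089 + 0.0553462 = 1.12624 m along the plane.
The resultant acts 0.390885 + 0.0553462 = 0.446231 m (along the plate) below the hinge at the top edge, so the moment about the hinge is M = F × 0.446231 = 10.8224 × 0.446231 = 4.82929 kN·m.
A normal force at the bottom, 0.921 m from the hinge, must supply this moment: P = 4.82929/0.921 = 5.24353 kN.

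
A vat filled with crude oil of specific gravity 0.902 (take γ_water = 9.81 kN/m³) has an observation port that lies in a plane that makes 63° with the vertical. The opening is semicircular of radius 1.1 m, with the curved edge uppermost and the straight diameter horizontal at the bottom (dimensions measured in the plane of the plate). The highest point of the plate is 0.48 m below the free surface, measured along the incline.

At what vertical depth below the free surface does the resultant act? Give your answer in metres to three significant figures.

h_p = 0.540 m

γ = 0.902 × 9.81 = 8.84862 kN/m³.
The plate makes 63° with the vertical, i.e. θ = 90° − 63° = 27° to the horizontal. Measuring y along the incline from the free-surface line, vertical depth h = y·sinθ with sinθ = 0.453990.
The centroid lies 4r/(3π) = 0.466854 m above the diameter, so r − 4r/(3π) = 1.1 − 0.466854 = 0.633146 m below the topmost point, so y_c = 0.48 + 0.633146 = 1.11315 m and h_c = 1.11315 × 0.453990 = 0.505359 m.
A = πr²/2 = π × 1.1²/2 = 1.90066 m².
Resultant F = γ·h_c·A = 8.84862 × 0.505359 × 1.90066 = 8.49924 kN.
I_c = (π/8 − 8/(9π))·r⁴ = 0.109757 × 1.1⁴ = 0.160695 m⁴.
Centre of pressure: y_p = y_c + I_c/(y_c·A) = 1.11315 + 0.160695/(1.11315 × 1.90066) = 1.11315 + 0.0759529 = 1.1891 m along the plane.
Vertically, h_p = y_p·sinθ = 1.1891 × 0.453990 = 0.53984 m.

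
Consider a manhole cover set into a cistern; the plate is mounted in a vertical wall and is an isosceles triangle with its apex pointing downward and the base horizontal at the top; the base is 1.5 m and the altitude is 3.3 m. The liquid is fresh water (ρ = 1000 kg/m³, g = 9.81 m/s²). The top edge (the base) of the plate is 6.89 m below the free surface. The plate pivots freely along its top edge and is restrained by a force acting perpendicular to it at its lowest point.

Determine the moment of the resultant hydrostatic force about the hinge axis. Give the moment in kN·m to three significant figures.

γ = ρg = 1000 × 9.81 = 9810 N/m³ = 9.81 kN/m³.
With the apex down, the centroid sits h/3 = 3.3/3 = 1.1 m below the base (the top edge), so the centroid depth is h_c = 6.89 + 1.1 = 7.99 m.
A = ½ × 1.5 × 3.3 = 2.475 m².
Resultant F = γ·h_c·A = 9.81 × 7.99 × 2.475 = 193.995 kN.
I_c = b·h³/36 = 1.5 × 3.3³/36 = 1.49737 m⁴.
Centre of pressure: y_p = y_c + I_c/(y_c·A) = 7.99 + 1.49737/(7.99 × 2.475) = 7.99 + 0.0757194 = 8.06572 m along the plane.
The resultant acts 1.1 + 0.0757194 = 1.17572 m (along the plate) below the hinge at the top edge, so the moment about the hinge is M = F × 1.17572 = 193.995 × 1.17572 = 228.084 kN·m.

M ≈ 228 kN·m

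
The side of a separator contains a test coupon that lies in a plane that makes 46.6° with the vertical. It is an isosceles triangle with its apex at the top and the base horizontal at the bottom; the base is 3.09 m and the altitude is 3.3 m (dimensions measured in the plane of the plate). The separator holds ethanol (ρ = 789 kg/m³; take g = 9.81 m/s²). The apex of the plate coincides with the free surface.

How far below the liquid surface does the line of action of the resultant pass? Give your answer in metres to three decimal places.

h_p = 1.701 m

γ = ρg = 789 × 9.81 / 1000 = 7.74009 kN/m³.
The plate makes 46.6° with the vertical, i.e. θ = 90° − 46.6° = 43.4° to the horizontal. Measuring y along the incline from the free-surface line, vertical depth h = y·sinθ with sinθ = 0.687088.
With the apex up, the centroid sits 2h/3 = 2 × 3.3/3 = 2.2 m below the apex, so y_c = 2.2 m and h_c = 2.2 × 0.687088 = 1.51159 m.
A = ½ × 3.09 × 3.3 = 5.0985 m².
Resultant F = γ·h_c·A = 7.74009 × 1.51159 × 5.0985 = 59.6516 kN.
I_c = b·h³/36 = 3.09 × 3.3³/36 = 3.08459 m⁴.
Centre of pressure: y_p = y_c + I_c/(y_c·A) = 2.2 + 3.08459/(2.2 × 5.0985) = 2.2 + 0.275 = 2.475 m along the plane.
Vertically, h_p = y_p·sinθ = 2.475 × 0.687088 = 1.70054 m.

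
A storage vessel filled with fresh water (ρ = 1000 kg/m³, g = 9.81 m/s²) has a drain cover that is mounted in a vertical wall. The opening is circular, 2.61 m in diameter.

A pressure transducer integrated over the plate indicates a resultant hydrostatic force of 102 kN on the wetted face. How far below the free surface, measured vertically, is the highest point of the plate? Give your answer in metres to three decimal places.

d_top ≈ 0.638 m

γ = ρg = 1000 × 9.81 = 9810 N/m³ = 9.81 kN/m³.
A = π(1.305)² = 5.35021 m².
From F = γ·h_c·A, the centroid depth is h_c = 102/(9.81 × 5.35021) = 1.94339 m.
The centroid is at the centre, 1.305 m below the top of the plate, so the highest point sits at h_top = 1.94339 − 1.305 = 0.63839 m below the surface.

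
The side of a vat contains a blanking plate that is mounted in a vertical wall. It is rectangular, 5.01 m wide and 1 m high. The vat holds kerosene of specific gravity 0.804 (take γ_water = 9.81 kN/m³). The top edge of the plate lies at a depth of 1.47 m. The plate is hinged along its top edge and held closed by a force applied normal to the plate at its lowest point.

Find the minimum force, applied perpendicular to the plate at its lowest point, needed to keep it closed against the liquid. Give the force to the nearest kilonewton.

γ = 0.804 × 9.81 = 7.88724 kN/m³.
The centroid lies 1/2 = 0.5 m below the top edge, so the centroid depth is h_c = 1.47 + 0.5 = 1.97 m.
A = 5.01 × 1 = 5.01 m².
Resultant F = γ·h_c·A = 7.88724 × 1.97 × 5.01 = 77.8447 kN.
I_c = b·h³/12 = 5.01 × 1³/12 = 0.4175 m⁴.
Centre of pressure: y_p = y_c + I_c/(y_c·A) = 1.97 + 0.4175/(1.97 × 5.01) = 1.97 + 0.0423012 = 2.0123 m along the plane.
The resultant acts 0.5 + 0.0423012 = 0.542301 m (along the plate) below the hinge at the top edge, so the moment about the hinge is M = F × 0.542301 = 77.8447 × 0.542301 = 42.2153 kN·m.
A normal force at the bottom, 1 m from the hinge, must supply this moment: P = 42.2153/1 = 42.2153 kN.

P ≈ 42 kN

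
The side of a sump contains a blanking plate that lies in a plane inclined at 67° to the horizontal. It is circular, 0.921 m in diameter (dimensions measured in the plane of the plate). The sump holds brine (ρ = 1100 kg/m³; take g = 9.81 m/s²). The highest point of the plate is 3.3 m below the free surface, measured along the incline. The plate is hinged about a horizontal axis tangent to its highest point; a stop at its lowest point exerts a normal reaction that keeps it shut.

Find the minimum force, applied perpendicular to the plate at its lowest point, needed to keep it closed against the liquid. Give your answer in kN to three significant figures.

P ≈ 12.8 kN

γ = ρg = 1100 × 9.81 / 1000 = 10.791 kN/m³.
Let θ = 67° be the plate's angle to the horizontal; measure y along the incline from where the plane meets the free surface. Vertical depth h = y·sinθ with sinθ = 0.920505.
The centroid is at the centre, 0.4605 m below the top of the plate, so y_c = 3.3 + 0.4605 = 3.7605 m and h_c = 3.7605 × 0.920505 = 3.46156 m.
A = π(0.4605)² = 0.666207 m².
Resultant F = γ·h_c·A = 10.791 × 3.46156 × 0.666207 = 24.8853 kN.
I_c = πr⁴/4 = π × 0.4605⁴/4 = 0.035319 m⁴.
Centre of pressure: y_p = y_c + I_c/(y_c·A) = 3.7605 + 0.035319/(3.7605 × 0.666207) = 3.7605 + 0.0140979 = 3.7746 m along the plane.
The resultant acts 0.4605 + 0.0140979 = 0.474598 m (along the plate) below the hinge at the top edge, so the moment about the hinge is M = F × 0.474598 = 24.8853 × 0.474598 = 11.8105 kN·m.
A normal force at the bottom, 0.921 m from the hinge, must supply this moment: P = 11.8105/0.921 = 12.8236 kN.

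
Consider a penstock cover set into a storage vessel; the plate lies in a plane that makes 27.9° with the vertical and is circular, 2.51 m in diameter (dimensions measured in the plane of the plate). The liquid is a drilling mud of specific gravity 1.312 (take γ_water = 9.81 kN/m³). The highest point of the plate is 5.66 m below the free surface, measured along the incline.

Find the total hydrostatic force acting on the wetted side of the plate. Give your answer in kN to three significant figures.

F ≈ 389 kN

γ = 1.312 × 9.81 = 12.87072 kN/m³.
The plate makes 27.9° with the vertical, i.e. θ = 90° − 27.9° = 62.1° to the horizontal. Measuring y along the incline from the free-surface line, vertical depth h = y·sinθ with sinθ = 0.883766.
The centroid is at the centre, 1.255 m below the top of the plate, so y_c = 5.66 + 1.255 = 6.915 m and h_c = 6.915 × 0.883766 = 6.11124 m.
A = π(1.255)² = 4.94809 m².
Resultant F = γ·h_c·A = 12.87072 × 6.11124 × 4.94809 = 389.197 kN.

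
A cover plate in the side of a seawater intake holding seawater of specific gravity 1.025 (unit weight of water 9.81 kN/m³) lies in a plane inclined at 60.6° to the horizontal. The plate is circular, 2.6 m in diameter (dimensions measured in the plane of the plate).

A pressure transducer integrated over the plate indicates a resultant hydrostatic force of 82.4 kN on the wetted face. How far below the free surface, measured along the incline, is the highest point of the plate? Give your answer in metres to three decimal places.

γ = 1.025 × 9.81 = 10.05525 kN/m³.
A = π(1.3)² = 5.30929 m².
From F = γ·h_c·A, the centroid depth is h_c = 82.4/(10.05525 × 5.30929) = 1.54347 m.
Let θ = 60.6° be the plate's angle to the horizontal; measure y along the incline from where the plane meets the free surface. Vertical depth h = y·sinθ with sinθ = 0.871214.
Along the incline, y_c = h_c/sinθ = 1.54347/0.871214 = 1.77163 m.
The centroid is at the centre, 1.3 m below the top of the plate, so the highest point sits at y_top = 1.77163 − 1.3 = 0.47163 m along the incline.

y_top ≈ 0.472 m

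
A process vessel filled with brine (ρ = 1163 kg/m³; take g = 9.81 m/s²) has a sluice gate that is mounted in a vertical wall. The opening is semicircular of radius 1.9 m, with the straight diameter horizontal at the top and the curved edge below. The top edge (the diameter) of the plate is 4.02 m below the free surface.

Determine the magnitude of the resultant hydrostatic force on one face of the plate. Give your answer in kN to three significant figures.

F ≈ 312 kN

γ = ρg = 1163 × 9.81 / 1000 = 11.40903 kN/m³.
The centroid of a semicircle lies 4r/(3π) = 0.806385 m from the diameter, here below the top edge, so the centroid depth is h_c = 4.02 + 0.806385 = 4.82638 m.
A = πr²/2 = π × 1.9²/2 = 5.67057 m².
Resultant F = γ·h_c·A = 11.40903 × 4.82638 × 5.67057 = 312.246 kN.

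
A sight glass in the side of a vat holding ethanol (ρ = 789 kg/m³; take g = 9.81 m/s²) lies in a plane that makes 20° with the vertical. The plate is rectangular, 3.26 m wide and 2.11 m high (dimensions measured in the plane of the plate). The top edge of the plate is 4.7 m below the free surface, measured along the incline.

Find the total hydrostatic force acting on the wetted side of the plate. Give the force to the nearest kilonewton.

γ = ρg = 789 × 9.81 / 1000 = 7.74009 kN/m³.
The plate makes 20° with the vertical, i.e. θ = 90° − 20° = 70° to the horizontal. Measuring y along the incline from the free-surface line, vertical depth h = y·sinθ with sinθ = 0.939693.
The centroid lies 2.11/2 = 1.055 m below the top edge, so y_c = 4.7 + 1.055 = 5.755 m and h_c = 5.755 × 0.939693 = 5.40793 m.
A = 3.26 × 2.11 = 6.8786 m².
Resultant F = γ·h_c·A = 7.74009 × 5.40793 × 6.8786 = 287.924 kN.

F ≈ 288 kN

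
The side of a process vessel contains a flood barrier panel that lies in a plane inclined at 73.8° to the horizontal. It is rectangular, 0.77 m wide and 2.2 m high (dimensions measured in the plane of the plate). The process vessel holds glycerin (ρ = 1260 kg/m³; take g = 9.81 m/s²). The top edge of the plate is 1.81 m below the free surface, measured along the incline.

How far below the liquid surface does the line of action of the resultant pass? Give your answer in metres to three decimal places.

h_p = 2.928 m

γ = ρg = 1260 × 9.81 / 1000 = 12.3606 kN/m³.
Let θ = 73.8° be the plate's angle to the horizontal; measure y along the incline from where the plane meets the free surface. Vertical depth h = y·sinθ with sinθ = 0.960294.
The centroid lies 2.2/2 = 1.1 m below the top edge, so y_c = 1.81 + 1.1 = 2.91 m and h_c = 2.91 × 0.960294 = 2.79446 m.
A = 0.77 × 2.2 = 1.694 m².
Resultant F = γ·h_c·A = 12.3606 × 2.79446 × 1.694 = 58.5128 kN.
I_c = b·h³/12 = 0.77 × 2.2³/12 = 0.683247 m⁴.
Centre of pressure: y_p = y_c + I_c/(y_c·A) = 2.91 + 0.683247/(2.91 × 1.694) = 2.91 + 0.138603 = 3.0486 m along the plane.
Vertically, h_p = y_p·sinθ = 3.0486 × 0.960294 = 2.92755 m.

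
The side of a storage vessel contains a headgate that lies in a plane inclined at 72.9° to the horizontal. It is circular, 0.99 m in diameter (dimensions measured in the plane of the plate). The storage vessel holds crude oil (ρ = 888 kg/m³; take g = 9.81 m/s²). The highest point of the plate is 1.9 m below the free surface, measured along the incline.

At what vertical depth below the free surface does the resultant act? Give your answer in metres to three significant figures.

h_p = 2.31 m

γ = ρg = 888 × 9.81 / 1000 = 8.71128 kN/m³.
Let θ = 72.9° be the plate's angle to the horizontal; measure y along the incline from where the plane meets the free surface. Vertical depth h = y·sinθ with sinθ = 0.955793.
The centroid is at the centre, 0.495 m below the top of the plate, so y_c = 1.9 + 0.495 = 2.395 m and h_c = 2.395 × 0.955793 = 2.28912 m.
A = π(0.495)² = 0.769769 m².
Resultant F = γ·h_c·A = 8.71128 × 2.28912 × 0.769769 = 15.3501 kN.
I_c = πr⁴/4 = π × 0.495⁴/4 = 0.0471531 m⁴.
Centre of pressure: y_p = y_c + I_c/(y_c·A) = 2.395 + 0.0471531/(2.395 × 0.769769) = 2.395 + 0.0255767 = 2.42058 m along the plane.
Vertically, h_p = y_p·sinθ = 2.42058 × 0.955793 = 2.31357 m.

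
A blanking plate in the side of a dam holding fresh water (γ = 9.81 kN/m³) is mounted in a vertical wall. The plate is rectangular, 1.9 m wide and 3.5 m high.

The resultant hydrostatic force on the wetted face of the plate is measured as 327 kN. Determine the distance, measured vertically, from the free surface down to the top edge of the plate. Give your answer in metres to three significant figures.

γ = 9.81 kN/m³.
A = 1.9 × 3.5 = 6.65 m².
From F = γ·h_c·A, the centroid depth is h_c = 327/(9.81 × 6.65) = 5.01253 m.
The centroid lies 3.5/2 = 1.75 m below the top edge, so the top edge sits at h_top = 5.01253 − 1.75 = 3.26253 m below the surface.

d_top ≈ 3.26 m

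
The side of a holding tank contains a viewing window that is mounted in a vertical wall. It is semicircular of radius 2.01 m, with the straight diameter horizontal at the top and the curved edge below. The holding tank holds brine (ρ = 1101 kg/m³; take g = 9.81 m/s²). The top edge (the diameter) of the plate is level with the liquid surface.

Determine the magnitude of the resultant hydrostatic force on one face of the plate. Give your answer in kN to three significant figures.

F ≈ 58.5 kN

γ = ρg = 1101 × 9.81 / 1000 = 10.80081 kN/m³.
The centroid of a semicircle lies 4r/(3π) = 0.85307 m from the diameter, here below the top edge, so the centroid depth is h_c = 0.85307 m.
A = πr²/2 = π × 2.01²/2 = 6.34617 m².
Resultant F = γ·h_c·A = 10.80081 × 0.85307 × 6.34617 = 58.4726 kN.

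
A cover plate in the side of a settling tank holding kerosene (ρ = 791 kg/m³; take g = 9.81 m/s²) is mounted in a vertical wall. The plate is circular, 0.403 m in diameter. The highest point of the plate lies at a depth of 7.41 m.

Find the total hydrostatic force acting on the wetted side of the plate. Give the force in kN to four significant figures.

γ = ρg = 791 × 9.81 / 1000 = 7.75971 kN/m³.
The centroid is at the centre, 0.2015 m below the top of the plate, so the centroid depth is h_c = 7.41 + 0.2015 = 7.6115 m.
A = π(0.2015)² = 0.127556 m².
Resultant F = γ·h_c·A = 7.75971 × 7.6115 × 0.127556 = 7.53384 kN.

F ≈ 7.534 kN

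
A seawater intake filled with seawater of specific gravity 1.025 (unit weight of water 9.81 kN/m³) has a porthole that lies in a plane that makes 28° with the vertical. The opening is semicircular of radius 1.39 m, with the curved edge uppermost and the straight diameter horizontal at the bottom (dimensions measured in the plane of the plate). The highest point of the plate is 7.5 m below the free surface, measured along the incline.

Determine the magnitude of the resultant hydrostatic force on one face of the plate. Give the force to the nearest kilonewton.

γ = 1.025 × 9.81 = 10.05525 kN/m³.
The plate makes 28° with the vertical, i.e. θ = 90° − 28° = 62° to the horizontal. Measuring y along the incline from the free-surface line, vertical depth h = y·sinθ with sinθ = 0.882948.
The centroid lies 4r/(3π) = 0.589934 m above the diameter, so r − 4r/(3π) = 1.39 − 0.589934 = 0.800066 m below the topmost point, so y_c = 7.5 + 0.800066 = 8.30007 m and h_c = 8.30007 × 0.882948 = 7.32853 m.
A = πr²/2 = π × 1.39²/2 = 3.03494 m².
Resultant F = γ·h_c·A = 10.05525 × 7.32853 × 3.03494 = 223.645 kN.

F ≈ 224 kN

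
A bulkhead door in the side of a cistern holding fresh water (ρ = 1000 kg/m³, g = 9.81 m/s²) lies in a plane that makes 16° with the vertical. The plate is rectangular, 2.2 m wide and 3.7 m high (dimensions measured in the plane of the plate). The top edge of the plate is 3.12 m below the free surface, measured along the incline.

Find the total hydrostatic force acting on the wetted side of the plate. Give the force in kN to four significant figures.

γ = ρg = 1000 × 9.81 = 9810 N/m³ = 9.81 kN/m³.
The plate makes 16° with the vertical, i.e. θ = 90° − 16° = 74° to the horizontal. Measuring y along the incline from the free-surface line, vertical depth h = y·sinθ with sinθ = 0.961262.
The centroid lies 3.7/2 = 1.85 m below the top edge, so y_c = 3.12 + 1.85 = 4.97 m and h_c = 4.97 × 0.961262 = 4.77747 m.
A = 2.2 × 3.7 = 8.14 m².
Resultant F = γ·h_c·A = 9.81 × 4.77747 × 8.14 = 381.497 kN.

F ≈ 381.5 kN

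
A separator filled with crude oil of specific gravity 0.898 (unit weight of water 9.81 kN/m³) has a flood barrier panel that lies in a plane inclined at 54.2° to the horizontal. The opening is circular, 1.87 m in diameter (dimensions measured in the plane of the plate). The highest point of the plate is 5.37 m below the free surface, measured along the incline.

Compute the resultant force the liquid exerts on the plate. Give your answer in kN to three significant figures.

γ = 0.898 × 9.81 = 8.80938 kN/m³.
Let θ = 54.2° be the plate's angle to the horizontal; measure y along the incline from where the plane meets the free surface. Vertical depth h = y·sinθ with sinθ = 0.811064.
The centroid is at the centre, 0.935 m below the top of the plate, so y_c = 5.37 + 0.935 = 6.305 m and h_c = 6.305 × 0.811064 = 5.11376 m.
A = π(0.935)² = 2.74646 m².
Resultant F = γ·h_c·A = 8.80938 × 5.11376 × 2.74646 = 123.725 kN.

F ≈ 124 kN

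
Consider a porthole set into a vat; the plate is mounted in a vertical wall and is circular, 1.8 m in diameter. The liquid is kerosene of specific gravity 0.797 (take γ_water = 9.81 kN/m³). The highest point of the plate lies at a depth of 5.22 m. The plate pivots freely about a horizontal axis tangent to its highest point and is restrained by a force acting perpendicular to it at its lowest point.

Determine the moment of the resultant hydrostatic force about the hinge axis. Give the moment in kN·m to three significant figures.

γ = 0.797 × 9.81 = 7.81857 kN/m³.
The centroid is at the centre, 0.9 m below the top of the plate, so the centroid depth is h_c = 5.22 + 0.9 = 6.12 m.
A = π(0.9)² = 2.54469 m².
Resultant F = γ·h_c·A = 7.81857 × 6.12 × 2.54469 = 121.763 kN.
I_c = πr⁴/4 = π × 0.9⁴/4 = 0.5153 m⁴.
Centre of pressure: y_p = y_c + I_c/(y_c·A) = 6.12 + 0.5153/(6.12 × 2.54469) = 6.12 + 0.0330883 = 6.15309 m along the plane.
The resultant acts 0.9 + 0.0330883 = 0.933088 m (along the plate) below the hinge at the top edge, so the moment about the hinge is M = F × 0.933088 = 121.763 × 0.933088 = 113.616 kN·m.

M ≈ 114 kN·m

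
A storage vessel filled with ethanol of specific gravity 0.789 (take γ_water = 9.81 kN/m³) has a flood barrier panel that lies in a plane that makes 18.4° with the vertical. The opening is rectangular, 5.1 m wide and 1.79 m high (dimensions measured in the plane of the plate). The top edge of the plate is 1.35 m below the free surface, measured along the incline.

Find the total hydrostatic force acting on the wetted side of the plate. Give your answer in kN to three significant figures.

F ≈ 151 kN

γ = 0.789 × 9.81 = 7.74009 kN/m³.
The plate makes 18.4° with the vertical, i.e. θ = 90° − 18.4° = 71.6° to the horizontal. Measuring y along the incline from the free-surface line, vertical depth h = y·sinθ with sinθ = 0.948876.
The centroid lies 1.79/2 = 0.895 m below the top edge, so y_c = 1.35 + 0.895 = 2.245 m and h_c = 2.245 × 0.948876 = 2.13023 m.
A = 5.1 × 1.79 = 9.129 m².
Resultant F = γ·h_c·A = 7.74009 × 2.13023 × 9.129 = 150.521 kN.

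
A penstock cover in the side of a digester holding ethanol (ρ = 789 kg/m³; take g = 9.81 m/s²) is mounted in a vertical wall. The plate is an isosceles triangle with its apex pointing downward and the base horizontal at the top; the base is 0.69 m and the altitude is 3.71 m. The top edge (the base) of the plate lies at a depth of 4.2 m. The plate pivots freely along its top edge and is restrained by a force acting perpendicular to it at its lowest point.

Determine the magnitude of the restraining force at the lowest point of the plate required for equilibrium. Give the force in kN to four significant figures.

P ≈ 20.00 kN

γ = ρg = 789 × 9.81 / 1000 = 7.74009 kN/m³.
With the apex down, the centroid sits h/3 = 3.71/3 = 1.23667 m below the base (the top edge), so the centroid depth is h_c = 4.2 + 1.23667 = 5.43667 m.
A = ½ × 0.69 × 3.71 = 1.27995 m².
Resultant F = γ·h_c·A = 7.74009 × 5.43667 × 1.27995 = 53.8607 kN.
I_c = b·h³/36 = 0.69 × 3.71³/36 = 0.978742 m⁴.
Centre of pressure: y_p = y_c + I_c/(y_c·A) = 5.43667 + 0.978742/(5.43667 × 1.27995) = 5.43667 + 0.140651 = 5.57732 m along the plane.
The resultant acts 1.23667 + 0.140651 = 1.37732 m (along the plate) below the hinge at the top edge, so the moment about the hinge is M = F × 1.37732 = 53.8607 × 1.37732 = 74.1834 kN·m.
A normal force at the bottom, 3.71 m from the hinge, must supply this moment: P = 74.1834/3.71 = 19.9955 kN.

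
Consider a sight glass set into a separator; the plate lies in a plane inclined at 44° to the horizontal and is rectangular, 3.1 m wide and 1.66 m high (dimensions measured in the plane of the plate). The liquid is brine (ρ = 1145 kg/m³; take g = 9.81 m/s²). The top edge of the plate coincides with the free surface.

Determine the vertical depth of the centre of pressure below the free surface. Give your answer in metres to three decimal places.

h_p = 0.769 m

γ = ρg = 1145 × 9.81 / 1000 = 11.23245 kN/m³.
Let θ = 44° be the plate's angle to the horizontal; measure y along the incline from where the plane meets the free surface. Vertical depth h = y·sinθ with sinθ = 0.694658.
The centroid lies 1.66/2 = 0.83 m below the top edge, so y_c = 0.83 m and h_c = 0.83 × 0.694658 = 0.576566 m.
A = 3.1 × 1.66 = 5.146 m².
Resultant F = γ·h_c·A = 11.23245 × 0.576566 × 5.146 = 33.3268 kN.
I_c = b·h³/12 = 3.1 × 1.66³/12 = 1.18169 m⁴.
Centre of pressure: y_p = y_c + I_c/(y_c·A) = 0.83 + 1.18169/(0.83 × 5.146) = 0.83 + 0.276666 = 1.10667 m along the plane.
Vertically, h_p = y_p·sinθ = 1.10667 × 0.694658 = 0.768757 m.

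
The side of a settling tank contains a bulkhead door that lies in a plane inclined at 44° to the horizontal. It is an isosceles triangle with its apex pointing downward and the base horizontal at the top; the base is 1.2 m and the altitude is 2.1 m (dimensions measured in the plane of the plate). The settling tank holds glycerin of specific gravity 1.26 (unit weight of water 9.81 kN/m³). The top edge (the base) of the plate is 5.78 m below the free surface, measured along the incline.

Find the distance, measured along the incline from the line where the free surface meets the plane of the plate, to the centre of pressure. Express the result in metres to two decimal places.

y_p = 6.52 m

γ = 1.26 × 9.81 = 12.3606 kN/m³.
Let θ = 44° be the plate's angle to the horizontal; measure y along the incline from where the plane meets the free surface. Vertical depth h = y·sinθ with sinθ = 0.694658.
With the apex down, the centroid sits h/3 = 2.1/3 = 0.7 m below the base (the top edge), so y_c = 5.78 + 0.7 = 6.48 m and h_c = 6.48 × 0.694658 = 4.50138 m.
A = ½ × 1.2 × 2.1 = 1.26 m².
Resultant F = γ·h_c·A = 12.3606 × 4.50138 × 1.26 = 70.1061 kN.
I_c = b·h³/36 = 1.2 × 2.1³/36 = 0.3087 m⁴.
Centre of pressure: y_p = y_c + I_c/(y_c·A) = 6.48 + 0.3087/(6.48 × 1.26) = 6.48 + 0.0378086 = 6.51781 m along the plane.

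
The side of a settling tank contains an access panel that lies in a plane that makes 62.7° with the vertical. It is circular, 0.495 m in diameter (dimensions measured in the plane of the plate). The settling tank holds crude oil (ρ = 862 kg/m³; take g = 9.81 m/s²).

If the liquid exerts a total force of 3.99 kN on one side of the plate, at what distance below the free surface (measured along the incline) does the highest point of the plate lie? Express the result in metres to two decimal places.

γ = ρg = 862 × 9.81 / 1000 = 8.45622 kN/m³.
A = π(0.2475)² = 0.192442 m².
From F = γ·h_c·A, the centroid depth is h_c = 3.99/(8.45622 × 0.192442) = 2.45187 m.
The plate makes 62.7° with the vertical, i.e. θ = 90° − 62.7° = 27.3° to the horizontal. Measuring y along the incline from the free-surface line, vertical depth h = y·sinθ with sinθ = 0.458650.
Along the incline, y_c = h_c/sinθ = 2.45187/0.458650 = 5.34584 m.
The centroid is at the centre, 0.2475 m below the top of the plate, so the highest point sits at y_top = 5.34584 − 0.2475 = 5.09834 m along the incline.

y_top ≈ 5.10 m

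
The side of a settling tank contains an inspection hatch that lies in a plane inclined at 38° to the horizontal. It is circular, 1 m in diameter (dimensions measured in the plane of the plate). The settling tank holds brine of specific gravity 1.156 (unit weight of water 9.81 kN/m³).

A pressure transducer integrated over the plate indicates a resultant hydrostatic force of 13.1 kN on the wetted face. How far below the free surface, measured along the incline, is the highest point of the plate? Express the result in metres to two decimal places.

y_top ≈ 1.89 m

γ = 1.156 × 9.81 = 11.34036 kN/m³.
A = π(0.5)² = 0.785398 m².
From F = γ·h_c·A, the centroid depth is h_c = 13.1/(11.34036 × 0.785398) = 1.4708 m.
Let θ = 38° be the plate's angle to the horizontal; measure y along the incline from where the plane meets the free surface. Vertical depth h = y·sinθ with sinθ = 0.615661.
Along the incline, y_c = h_c/sinθ = 1.4708/0.615661 = 2.38898 m.
The centroid is at the centre, 0.5 m below the top of the plate, so the highest point sits at y_top = 2.38898 − 0.5 = 1.88898 m along the incline.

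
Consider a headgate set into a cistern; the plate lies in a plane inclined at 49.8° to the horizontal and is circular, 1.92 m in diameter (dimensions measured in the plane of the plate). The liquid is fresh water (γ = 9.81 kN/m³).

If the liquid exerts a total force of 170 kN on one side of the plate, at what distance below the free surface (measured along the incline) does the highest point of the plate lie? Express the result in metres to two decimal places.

y_top ≈ 6.88 m

γ = 9.81 kN/m³.
A = π(0.96)² = 2.89529 m².
From F = γ·h_c·A, the centroid depth is h_c = 170/(9.81 × 2.89529) = 5.98533 m.
Let θ = 49.8° be the plate's angle to the horizontal; measure y along the incline from where the plane meets the free surface. Vertical depth h = y·sinθ with sinθ = 0.763796.
Along the incline, y_c = h_c/sinθ = 5.98533/0.763796 = 7.83629 m.
The centroid is at the centre, 0.96 m below the top of the plate, so the highest point sits at y_top = 7.83629 − 0.96 = 6.87629 m along the incline.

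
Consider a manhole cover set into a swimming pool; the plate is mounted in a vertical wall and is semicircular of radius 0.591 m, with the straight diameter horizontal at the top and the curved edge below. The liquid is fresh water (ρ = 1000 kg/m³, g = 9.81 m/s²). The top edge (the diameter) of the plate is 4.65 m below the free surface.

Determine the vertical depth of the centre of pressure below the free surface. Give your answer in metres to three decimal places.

γ = ρg = 1000 × 9.81 = 9810 N/m³ = 9.81 kN/m³.
The centroid of a semicircle lies 4r/(3π) = 0.250828 m from the diameter, here below the top edge, so the centroid depth is h_c = 4.65 + 0.250828 = 4.90083 m.
A = πr²/2 = π × 0.591²/2 = 0.548649 m².
Resultant F = γ·h_c·A = 9.81 × 4.90083 × 0.548649 = 26.3775 kN.
I_c = (π/8 − 8/(9π))·r⁴ = 0.109757 × 0.591⁴ = 0.01339 m⁴.
Centre of pressure: y_p = y_c + I_c/(y_c·A) = 4.90083 + 0.01339/(4.90083 × 0.548649) = 4.90083 + 0.00497985 = 4.90581 m along the plane.

h_p = 4.906 m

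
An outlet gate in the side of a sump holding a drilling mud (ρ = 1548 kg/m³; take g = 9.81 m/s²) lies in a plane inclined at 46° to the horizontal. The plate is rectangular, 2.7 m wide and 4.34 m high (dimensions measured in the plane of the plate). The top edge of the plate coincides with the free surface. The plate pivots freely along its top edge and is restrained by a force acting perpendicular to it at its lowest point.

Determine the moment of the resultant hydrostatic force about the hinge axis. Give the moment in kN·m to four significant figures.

M ≈ 803.7 kN·m

γ = ρg = 1548 × 9.81 / 1000 = 15.18588 kN/m³.
Let θ = 46° be the plate's angle to the horizontal; measure y along the incline from where the plane meets the free surface. Vertical depth h = y·sinθ with sinθ = 0.719340.
The centroid lies 4.34/2 = 2.17 m below the top edge, so y_c = 2.17 m and h_c = 2.17 × 0.719340 = 1.56097 m.
A = 2.7 × 4.34 = 11.718 m².
Resultant F = γ·h_c·A = 15.18588 × 1.56097 × 11.718 = 277.772 kN.
I_c = b·h³/12 = 2.7 × 4.34³/12 = 18.393 m⁴.
Centre of pressure: y_p = y_c + I_c/(y_c·A) = 2.17 + 18.393/(2.17 × 11.718) = 2.17 + 0.723335 = 2.89333 m along the plane.
The resultant acts 2.17 + 0.723335 = 2.89333 m (along the plate) below the hinge at the top edge, so the moment about the hinge is M = F × 2.89333 = 277.772 × 2.89333 = 803.686 kN·m.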